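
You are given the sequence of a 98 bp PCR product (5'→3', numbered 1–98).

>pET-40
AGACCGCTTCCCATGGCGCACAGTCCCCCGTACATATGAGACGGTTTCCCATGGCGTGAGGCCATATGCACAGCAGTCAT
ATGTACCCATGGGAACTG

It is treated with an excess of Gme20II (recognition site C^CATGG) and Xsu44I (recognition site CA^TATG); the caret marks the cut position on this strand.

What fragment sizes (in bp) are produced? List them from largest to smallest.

Gme20II sites (CCATGG) start at positions 11, 49, 87.
Gme20II cuts after the first base of each site, so after positions 11, 49, 87.
Xsu44I sites (CATATG) start at positions 33, 63, 78.
Xsu44I cuts after base 2 of each site, so after positions 34, 64, 79.
Combined cut positions: 11, 34, 49, 64, 79, 87.
Linear molecule, 6 cuts → 7 fragments:
  1–11 → 11 bp
  12–34 → 23 bp
  35–49 → 15 bp
  50–64 → 15 bp
  65–79 → 15 bp
  80–87 → 8 bp
  88–98 → 11 bp
Sorted largest to smallest: 23, 15, 15, 15, 11, 11, 8 bp.

23, 15, 15, 15, 11, 11, 8 bp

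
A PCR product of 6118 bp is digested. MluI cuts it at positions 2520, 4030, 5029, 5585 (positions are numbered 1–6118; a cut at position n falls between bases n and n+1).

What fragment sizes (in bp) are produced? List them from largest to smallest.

Linear molecule, 4 cuts → 5 fragments:
  2520 − 0 = 2520 bp
  4030 − 2520 = 1510 bp
  5029 − 4030 = 999 bp
  5585 − 5029 = 556 bp
  6118 − 5585 = 533 bp
Sorted largest to smallest: 2520, 1510, 999, 556, 533 bp.

2520, 1510, 999, 556, 533 bp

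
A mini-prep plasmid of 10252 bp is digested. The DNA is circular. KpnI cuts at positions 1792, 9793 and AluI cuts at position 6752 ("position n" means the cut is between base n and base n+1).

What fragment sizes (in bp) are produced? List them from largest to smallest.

Combined cut positions (sorted): 1792, 6752, 9793.
Circular molecule, 3 cuts → 3 fragments:
  6752 − 1792 = 4960 bp
  9793 − 6752 = 3041 bp
  wrap: 10252 − 9793 + 1792 = 2251 bp
Sorted largest to smallest: 4960, 3041, 2251 bp.

4960, 3041, 2251 bp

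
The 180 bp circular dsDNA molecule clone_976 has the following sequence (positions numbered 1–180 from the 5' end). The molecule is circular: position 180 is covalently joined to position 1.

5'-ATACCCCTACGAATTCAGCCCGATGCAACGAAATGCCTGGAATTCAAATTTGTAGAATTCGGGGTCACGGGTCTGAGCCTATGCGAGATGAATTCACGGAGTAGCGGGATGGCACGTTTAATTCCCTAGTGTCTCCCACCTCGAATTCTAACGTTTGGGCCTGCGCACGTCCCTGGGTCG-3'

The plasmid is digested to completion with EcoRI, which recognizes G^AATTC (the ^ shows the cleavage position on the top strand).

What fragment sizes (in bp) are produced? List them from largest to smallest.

EcoRI sites (GAATTC) start at positions 11, 40, 55, 90, 143.
EcoRI cuts after the first base of each site, so after positions 11, 40, 55, 90, 143.
Circular molecule, 5 cuts → 5 fragments:
  12–40 → 29 bp
  41–55 → 15 bp
  56–90 → 35 bp
  91–143 → 53 bp
  144–180 then 1–11 → 37 + 11 = 48 bp
Sorted largest to smallest: 53, 48, 35, 29, 15 bp.

53, 48, 35, 29, 15 bp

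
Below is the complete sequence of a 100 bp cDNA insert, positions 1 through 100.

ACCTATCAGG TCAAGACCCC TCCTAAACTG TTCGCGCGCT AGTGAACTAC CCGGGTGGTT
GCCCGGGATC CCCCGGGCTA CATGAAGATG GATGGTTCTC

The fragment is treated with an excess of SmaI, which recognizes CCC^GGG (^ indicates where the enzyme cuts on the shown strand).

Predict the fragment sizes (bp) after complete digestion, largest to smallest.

SmaI sites (CCCGGG) start at positions 50, 62, 72.
SmaI cuts after base 3 of each site, so after positions 52, 64, 74.
Linear molecule, 3 cuts → 4 fragments:
  1–52 → 52 bp
  53–64 → 12 bp
  65–74 → 10 bp
  75–100 → 26 bp
Sorted largest to smallest: 52, 26, 12, 10 bp.

52, 26, 12, 10 bp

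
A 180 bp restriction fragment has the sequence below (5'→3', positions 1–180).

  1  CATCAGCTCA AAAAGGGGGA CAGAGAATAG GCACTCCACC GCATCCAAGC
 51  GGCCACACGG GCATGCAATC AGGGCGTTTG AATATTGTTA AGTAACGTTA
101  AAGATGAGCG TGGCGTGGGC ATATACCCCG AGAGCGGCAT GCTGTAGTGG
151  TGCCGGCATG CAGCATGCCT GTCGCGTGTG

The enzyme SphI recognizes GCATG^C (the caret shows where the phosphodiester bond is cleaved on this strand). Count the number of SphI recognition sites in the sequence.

GCATGC occurs starting at positions 61, 137, 156, 163.
SphI cuts at 4 sites.

4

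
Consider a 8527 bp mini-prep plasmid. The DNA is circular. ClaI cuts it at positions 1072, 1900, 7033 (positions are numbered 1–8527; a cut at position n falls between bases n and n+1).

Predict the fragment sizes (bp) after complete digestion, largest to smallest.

Circular molecule, 3 cuts → 3 fragments:
  1900 − 1072 = 828 bp
  7033 − 1900 = 5133 bp
  wrap: 8527 − 7033 + 1072 = 2566 bp
Sorted largest to smallest: 5133, 2566, 828 bp.

5133, 2566, 828 bp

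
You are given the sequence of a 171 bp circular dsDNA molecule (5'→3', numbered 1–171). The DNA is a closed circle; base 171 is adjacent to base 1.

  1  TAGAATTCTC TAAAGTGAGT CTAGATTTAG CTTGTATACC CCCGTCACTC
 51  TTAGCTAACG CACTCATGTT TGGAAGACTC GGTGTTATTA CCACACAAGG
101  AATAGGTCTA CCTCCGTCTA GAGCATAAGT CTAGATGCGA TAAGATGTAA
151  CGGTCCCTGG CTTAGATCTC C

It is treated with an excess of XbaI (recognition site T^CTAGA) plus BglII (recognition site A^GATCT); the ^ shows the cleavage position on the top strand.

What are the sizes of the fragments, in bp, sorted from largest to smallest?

97, 34, 27, 13 bp

XbaI sites (TCTAGA) start at positions 20, 117, 130.
XbaI cuts after the first base of each site, so after positions 20, 117, 130.
The BglII site (AGATCT) starts at position 164.
BglII cuts after the first base of each site, so after position 164.
Combined cut positions: 20, 117, 130, 164.
Circular molecule, 4 cuts → 4 fragments:
  21–117 → 97 bp
  118–130 → 13 bp
  131–164 → 34 bp
  165–171 then 1–20 → 7 + 20 = 27 bp
Sorted largest to smallest: 97, 34, 27, 13 bp.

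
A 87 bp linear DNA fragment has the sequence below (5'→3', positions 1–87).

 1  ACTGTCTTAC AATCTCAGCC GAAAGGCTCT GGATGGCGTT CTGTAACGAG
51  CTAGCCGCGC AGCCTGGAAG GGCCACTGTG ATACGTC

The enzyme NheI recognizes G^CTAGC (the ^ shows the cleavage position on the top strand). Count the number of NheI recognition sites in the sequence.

GCTAGC occurs starting at position 50.
NheI cuts at 1 site.

1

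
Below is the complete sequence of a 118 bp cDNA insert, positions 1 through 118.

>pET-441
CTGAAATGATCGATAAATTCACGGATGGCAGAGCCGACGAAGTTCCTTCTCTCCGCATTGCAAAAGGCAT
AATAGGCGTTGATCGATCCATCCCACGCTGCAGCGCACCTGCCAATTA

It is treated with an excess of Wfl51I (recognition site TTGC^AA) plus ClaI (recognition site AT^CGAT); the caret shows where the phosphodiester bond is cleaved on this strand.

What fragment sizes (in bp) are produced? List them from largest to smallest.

The Wfl51I site (TTGCAA) starts at position 58.
Wfl51I cuts after base 4 of each site, so after position 61.
ClaI sites (ATCGAT) start at positions 9, 82.
ClaI cuts after base 2 of each site, so after positions 10, 83.
Combined cut positions: 10, 61, 83.
Linear molecule, 3 cuts → 4 fragments:
  1–10 → 10 bp
  11–61 → 51 bp
  62–83 → 22 bp
  84–118 → 35 bp
Sorted largest to smallest: 51, 35, 22, 10 bp.

51, 35, 22, 10 bp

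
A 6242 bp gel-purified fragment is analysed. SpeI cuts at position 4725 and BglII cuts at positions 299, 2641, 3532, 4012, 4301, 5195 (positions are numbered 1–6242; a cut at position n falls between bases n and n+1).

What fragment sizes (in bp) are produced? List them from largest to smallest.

2342, 1047, 891, 480, 470, 424, 299, 289 bp

Combined cut positions (sorted): 299, 2641, 3532, 4012, 4301, 4725, 5195.
Linear molecule, 7 cuts → 8 fragments:
  299 − 0 = 299 bp
  2641 − 299 = 2342 bp
  3532 − 2641 = 891 bp
  4012 − 3532 = 480 bp
  4301 − 4012 = 289 bp
  4725 − 4301 = 424 bp
  5195 − 4725 = 470 bp
  6242 − 5195 = 1047 bp
Sorted largest to smallest: 2342, 1047, 891, 480, 470, 424, 299, 289 bp.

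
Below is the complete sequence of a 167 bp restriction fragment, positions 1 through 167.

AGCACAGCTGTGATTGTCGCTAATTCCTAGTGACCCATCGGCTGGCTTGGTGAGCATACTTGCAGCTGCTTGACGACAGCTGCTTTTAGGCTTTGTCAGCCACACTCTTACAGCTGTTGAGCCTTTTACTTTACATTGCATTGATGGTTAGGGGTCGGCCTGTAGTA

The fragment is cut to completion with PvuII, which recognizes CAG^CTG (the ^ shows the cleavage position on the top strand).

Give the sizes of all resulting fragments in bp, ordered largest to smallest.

58, 54, 34, 14, 7 bp

PvuII sites (CAGCTG) start at positions 5, 63, 77, 111.
PvuII cuts after base 3 of each site, so after positions 7, 65, 79, 113.
Linear molecule, 4 cuts → 5 fragments:
  1–7 → 7 bp
  8–65 → 58 bp
  66–79 → 14 bp
  80–113 → 34 bp
  114–167 → 54 bp
Sorted largest to smallest: 58, 54, 34, 14, 7 bp.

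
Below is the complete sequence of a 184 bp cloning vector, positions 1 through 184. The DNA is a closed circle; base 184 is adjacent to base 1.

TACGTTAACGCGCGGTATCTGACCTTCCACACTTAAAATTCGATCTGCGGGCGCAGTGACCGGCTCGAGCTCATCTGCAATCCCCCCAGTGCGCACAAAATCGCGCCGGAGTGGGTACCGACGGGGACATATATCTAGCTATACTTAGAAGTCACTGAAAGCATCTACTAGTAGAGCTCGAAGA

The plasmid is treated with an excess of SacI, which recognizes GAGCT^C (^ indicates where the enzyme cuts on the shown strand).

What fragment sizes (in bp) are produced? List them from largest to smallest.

SacI sites (GAGCTC) start at positions 67, 174.
SacI cuts after base 5 of each site (before the last base), so after positions 71, 178.
Circular molecule, 2 cuts → 2 fragments:
  72–178 → 107 bp
  179–184 then 1–71 → 6 + 71 = 77 bp
Sorted largest to smallest: 107, 77 bp.

107, 77 bp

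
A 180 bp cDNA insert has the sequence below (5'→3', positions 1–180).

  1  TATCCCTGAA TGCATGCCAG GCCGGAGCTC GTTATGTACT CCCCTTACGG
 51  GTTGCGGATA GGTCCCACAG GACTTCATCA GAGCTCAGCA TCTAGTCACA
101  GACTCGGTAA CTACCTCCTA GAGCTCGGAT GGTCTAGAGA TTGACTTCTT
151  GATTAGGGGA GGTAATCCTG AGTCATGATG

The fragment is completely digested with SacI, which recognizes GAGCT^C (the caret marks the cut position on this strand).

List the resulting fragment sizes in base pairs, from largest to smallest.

SacI sites (GAGCTC) start at positions 25, 81, 121.
SacI cuts after base 5 of each site (before the last base), so after positions 29, 85, 125.
Linear molecule, 3 cuts → 4 fragments:
  1–29 → 29 bp
  30–85 → 56 bp
  86–125 → 40 bp
  126–180 → 55 bp
Sorted largest to smallest: 56, 55, 40, 29 bp.

56, 55, 40, 29 bp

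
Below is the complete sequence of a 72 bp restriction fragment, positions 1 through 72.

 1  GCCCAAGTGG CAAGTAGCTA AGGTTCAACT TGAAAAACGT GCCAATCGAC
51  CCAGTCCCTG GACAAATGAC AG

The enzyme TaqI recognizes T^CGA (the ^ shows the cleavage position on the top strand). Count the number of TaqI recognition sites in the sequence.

1

TCGA occurs starting at position 46.
TaqI cuts at 1 site.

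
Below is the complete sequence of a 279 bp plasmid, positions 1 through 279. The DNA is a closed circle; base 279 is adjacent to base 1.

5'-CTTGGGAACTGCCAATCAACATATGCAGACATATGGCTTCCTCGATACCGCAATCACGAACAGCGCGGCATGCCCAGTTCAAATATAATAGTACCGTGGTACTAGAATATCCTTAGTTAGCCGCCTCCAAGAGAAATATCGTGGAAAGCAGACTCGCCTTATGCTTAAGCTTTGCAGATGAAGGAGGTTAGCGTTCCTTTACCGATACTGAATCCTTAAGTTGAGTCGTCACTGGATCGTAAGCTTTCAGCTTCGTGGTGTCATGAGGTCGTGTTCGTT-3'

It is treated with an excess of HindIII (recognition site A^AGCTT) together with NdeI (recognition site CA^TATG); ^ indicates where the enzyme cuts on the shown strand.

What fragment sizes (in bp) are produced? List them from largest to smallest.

HindIII sites (AAGCTT) start at positions 167, 241.
HindIII cuts after the first base of each site, so after positions 167, 241.
NdeI sites (CATATG) start at positions 20, 30.
NdeI cuts after base 2 of each site, so after positions 21, 31.
Combined cut positions: 21, 31, 167, 241.
Circular molecule, 4 cuts → 4 fragments:
  22–31 → 10 bp
  32–167 → 136 bp
  168–241 → 74 bp
  242–279 then 1–21 → 38 + 21 = 59 bp
Sorted largest to smallest: 136, 74, 59, 10 bp.

136, 74, 59, 10 bp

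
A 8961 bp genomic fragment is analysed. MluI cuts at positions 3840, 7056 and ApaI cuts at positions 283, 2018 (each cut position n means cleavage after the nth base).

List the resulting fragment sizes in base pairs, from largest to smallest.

3216, 1905, 1822, 1735, 283 bp

Combined cut positions (sorted): 283, 2018, 3840, 7056.
Linear molecule, 4 cuts → 5 fragments:
  283 − 0 = 283 bp
  2018 − 283 = 1735 bp
  3840 − 2018 = 1822 bp
  7056 − 3840 = 3216 bp
  8961 − 7056 = 1905 bp
Sorted largest to smallest: 3216, 1905, 1822, 1735, 283 bp.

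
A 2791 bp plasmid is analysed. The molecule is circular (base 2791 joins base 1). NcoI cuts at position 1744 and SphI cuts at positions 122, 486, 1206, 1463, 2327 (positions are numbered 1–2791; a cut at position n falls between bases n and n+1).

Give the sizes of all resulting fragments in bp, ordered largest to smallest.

Combined cut positions (sorted): 122, 486, 1206, 1463, 1744, 2327.
Circular molecule, 6 cuts → 6 fragments:
  486 − 122 = 364 bp
  1206 − 486 = 720 bp
  1463 − 1206 = 257 bp
  1744 − 1463 = 281 bp
  2327 − 1744 = 583 bp
  wrap: 2791 − 2327 + 122 = 586 bp
Sorted largest to smallest: 720, 586, 583, 364, 281, 257 bp.

720, 586, 583, 364, 281, 257 bp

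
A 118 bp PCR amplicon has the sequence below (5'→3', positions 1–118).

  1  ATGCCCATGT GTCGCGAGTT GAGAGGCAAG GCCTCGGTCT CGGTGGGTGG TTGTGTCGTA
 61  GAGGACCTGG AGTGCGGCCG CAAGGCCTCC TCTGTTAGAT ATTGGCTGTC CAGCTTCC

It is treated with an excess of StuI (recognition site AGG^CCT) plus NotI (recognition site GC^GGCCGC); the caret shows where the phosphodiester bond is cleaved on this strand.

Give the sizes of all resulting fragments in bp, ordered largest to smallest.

44, 33, 31, 10 bp

StuI sites (AGGCCT) start at positions 29, 83.
StuI cuts after base 3 of each site, so after positions 31, 85.
The NotI site (GCGGCCGC) starts at position 74.
NotI cuts after base 2 of each site, so after position 75.
Combined cut positions: 31, 75, 85.
Linear molecule, 3 cuts → 4 fragments:
  1–31 → 31 bp
  32–75 → 44 bp
  76–85 → 10 bp
  86–118 → 33 bp
Sorted largest to smallest: 44, 33, 31, 10 bp.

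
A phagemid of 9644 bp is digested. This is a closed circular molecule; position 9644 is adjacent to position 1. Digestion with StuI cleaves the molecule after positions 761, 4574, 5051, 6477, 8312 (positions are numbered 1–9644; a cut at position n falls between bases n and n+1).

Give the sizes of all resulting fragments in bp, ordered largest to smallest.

Circular molecule, 5 cuts → 5 fragments:
  4574 − 761 = 3813 bp
  5051 − 4574 = 477 bp
  6477 − 5051 = 1426 bp
  8312 − 6477 = 1835 bp
  wrap: 9644 − 8312 + 761 = 2093 bp
Sorted largest to smallest: 3813, 2093, 1835, 1426, 477 bp.

3813, 2093, 1835, 1426, 477 bp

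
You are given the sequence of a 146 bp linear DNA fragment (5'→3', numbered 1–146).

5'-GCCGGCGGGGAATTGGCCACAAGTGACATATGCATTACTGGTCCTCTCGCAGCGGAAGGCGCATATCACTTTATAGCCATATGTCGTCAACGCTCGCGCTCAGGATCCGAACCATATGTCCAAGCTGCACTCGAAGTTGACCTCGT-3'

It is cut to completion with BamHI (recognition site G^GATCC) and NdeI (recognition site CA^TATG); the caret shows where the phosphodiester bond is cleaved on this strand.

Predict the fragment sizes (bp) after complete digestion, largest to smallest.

The BamHI site (GGATCC) starts at position 103.
BamHI cuts after the first base of each site, so after position 103.
NdeI sites (CATATG) start at positions 27, 78, 113.
NdeI cuts after base 2 of each site, so after positions 28, 79, 114.
Combined cut positions: 28, 79, 103, 114.
Linear molecule, 4 cuts → 5 fragments:
  1–28 → 28 bp
  29–79 → 51 bp
  80–103 → 24 bp
  104–114 → 11 bp
  115–146 → 32 bp
Sorted largest to smallest: 51, 32, 28, 24, 11 bp.

51, 32, 28, 24, 11 bp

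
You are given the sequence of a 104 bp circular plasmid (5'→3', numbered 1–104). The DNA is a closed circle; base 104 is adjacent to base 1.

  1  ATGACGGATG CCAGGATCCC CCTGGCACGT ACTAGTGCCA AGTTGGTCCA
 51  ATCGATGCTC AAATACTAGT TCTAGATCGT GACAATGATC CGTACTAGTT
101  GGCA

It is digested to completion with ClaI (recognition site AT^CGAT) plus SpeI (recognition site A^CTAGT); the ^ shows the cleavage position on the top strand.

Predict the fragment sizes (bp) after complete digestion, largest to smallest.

The ClaI site (ATCGAT) starts at position 51.
ClaI cuts after base 2 of each site, so after position 52.
SpeI sites (ACTAGT) start at positions 31, 65, 94.
SpeI cuts after the first base of each site, so after positions 31, 65, 94.
Combined cut positions: 31, 52, 65, 94.
Circular molecule, 4 cuts → 4 fragments:
  32–52 → 21 bp
  53–65 → 13 bp
  66–94 → 29 bp
  95–104 then 1–31 → 10 + 31 = 41 bp
Sorted largest to smallest: 41, 29, 21, 13 bp.

41, 29, 21, 13 bp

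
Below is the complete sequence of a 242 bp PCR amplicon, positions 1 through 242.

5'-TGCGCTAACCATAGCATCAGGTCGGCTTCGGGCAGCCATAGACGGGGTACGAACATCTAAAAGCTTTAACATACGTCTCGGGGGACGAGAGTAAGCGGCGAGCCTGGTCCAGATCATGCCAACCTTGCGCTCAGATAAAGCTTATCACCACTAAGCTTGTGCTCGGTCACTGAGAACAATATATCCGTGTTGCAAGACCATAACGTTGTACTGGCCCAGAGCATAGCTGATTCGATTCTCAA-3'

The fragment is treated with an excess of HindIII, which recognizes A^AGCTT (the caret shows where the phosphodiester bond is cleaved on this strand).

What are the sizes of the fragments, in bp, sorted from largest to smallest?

89, 77, 61, 15 bp

HindIII sites (AAGCTT) start at positions 61, 138, 153.
HindIII cuts after the first base of each site, so after positions 61, 138, 153.
Linear molecule, 3 cuts → 4 fragments:
  1–61 → 61 bp
  62–138 → 77 bp
  139–153 → 15 bp
  154–242 → 89 bp
Sorted largest to smallest: 89, 77, 61, 15 bp.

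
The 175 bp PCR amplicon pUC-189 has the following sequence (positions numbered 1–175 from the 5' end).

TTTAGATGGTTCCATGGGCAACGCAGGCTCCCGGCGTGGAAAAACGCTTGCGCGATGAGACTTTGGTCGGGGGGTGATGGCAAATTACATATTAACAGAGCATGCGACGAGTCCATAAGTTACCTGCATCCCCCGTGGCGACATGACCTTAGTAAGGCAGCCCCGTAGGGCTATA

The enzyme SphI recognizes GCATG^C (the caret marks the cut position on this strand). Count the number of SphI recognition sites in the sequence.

1

GCATGC occurs starting at position 100.
SphI cuts at 1 site.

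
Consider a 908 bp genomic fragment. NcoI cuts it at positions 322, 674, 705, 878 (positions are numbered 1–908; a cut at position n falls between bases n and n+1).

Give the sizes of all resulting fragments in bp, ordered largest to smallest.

Linear molecule, 4 cuts → 5 fragments:
  322 − 0 = 322 bp
  674 − 322 = 352 bp
  705 − 674 = 31 bp
  878 − 705 = 173 bp
  908 − 878 = 30 bp
Sorted largest to smallest: 352, 322, 173, 31, 30 bp.

352, 322, 173, 31, 30 bp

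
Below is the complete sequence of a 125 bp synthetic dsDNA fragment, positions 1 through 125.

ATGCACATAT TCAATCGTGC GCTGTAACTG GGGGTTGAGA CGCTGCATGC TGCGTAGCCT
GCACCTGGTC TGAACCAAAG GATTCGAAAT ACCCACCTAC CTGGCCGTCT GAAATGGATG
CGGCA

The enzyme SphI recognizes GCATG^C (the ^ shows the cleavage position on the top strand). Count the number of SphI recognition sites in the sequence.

GCATGC occurs starting at position 45.
SphI cuts at 1 site.

1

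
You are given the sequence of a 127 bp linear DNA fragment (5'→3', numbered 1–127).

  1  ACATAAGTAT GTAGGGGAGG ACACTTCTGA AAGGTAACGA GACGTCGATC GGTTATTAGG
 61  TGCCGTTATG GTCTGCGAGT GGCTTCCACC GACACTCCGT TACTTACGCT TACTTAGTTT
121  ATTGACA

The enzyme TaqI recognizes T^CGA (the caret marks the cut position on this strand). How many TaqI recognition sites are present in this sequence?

1

TCGA occurs starting at position 45.
TaqI cuts at 1 site.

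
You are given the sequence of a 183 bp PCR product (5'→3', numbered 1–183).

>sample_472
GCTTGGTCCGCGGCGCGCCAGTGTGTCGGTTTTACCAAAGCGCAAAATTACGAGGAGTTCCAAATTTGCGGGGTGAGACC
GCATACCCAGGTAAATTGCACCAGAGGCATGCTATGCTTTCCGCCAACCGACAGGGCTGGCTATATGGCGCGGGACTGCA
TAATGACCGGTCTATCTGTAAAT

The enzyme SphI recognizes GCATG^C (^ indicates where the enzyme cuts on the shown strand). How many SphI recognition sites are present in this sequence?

GCATGC occurs starting at position 107.
SphI cuts at 1 site.

1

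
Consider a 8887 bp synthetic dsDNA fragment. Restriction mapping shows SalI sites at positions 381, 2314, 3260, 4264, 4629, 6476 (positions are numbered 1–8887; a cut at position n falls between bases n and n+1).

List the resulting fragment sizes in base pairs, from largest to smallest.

Linear molecule, 6 cuts → 7 fragments:
  381 − 0 = 381 bp
  2314 − 381 = 1933 bp
  3260 − 2314 = 946 bp
  4264 − 3260 = 1004 bp
  4629 − 4264 = 365 bp
  6476 − 4629 = 1847 bp
  8887 − 6476 = 2411 bp
Sorted largest to smallest: 2411, 1933, 1847, 1004, 946, 381, 365 bp.

2411, 1933, 1847, 1004, 946, 381, 365 bp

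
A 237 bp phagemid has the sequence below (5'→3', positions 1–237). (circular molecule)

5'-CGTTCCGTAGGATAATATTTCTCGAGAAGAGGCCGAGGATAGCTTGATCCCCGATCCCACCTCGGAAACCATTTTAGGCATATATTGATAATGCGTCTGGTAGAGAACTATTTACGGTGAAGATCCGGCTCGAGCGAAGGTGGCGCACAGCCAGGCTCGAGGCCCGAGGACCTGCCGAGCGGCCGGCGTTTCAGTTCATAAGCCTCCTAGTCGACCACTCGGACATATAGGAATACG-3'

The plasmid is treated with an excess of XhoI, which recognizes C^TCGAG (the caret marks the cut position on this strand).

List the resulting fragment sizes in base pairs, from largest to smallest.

XhoI sites (CTCGAG) start at positions 21, 129, 156.
XhoI cuts after the first base of each site, so after positions 21, 129, 156.
Circular molecule, 3 cuts → 3 fragments:
  22–129 → 108 bp
  130–156 → 27 bp
  157–237 then 1–21 → 81 + 21 = 102 bp
Sorted largest to smallest: 108, 102, 27 bp.

108, 102, 27 bp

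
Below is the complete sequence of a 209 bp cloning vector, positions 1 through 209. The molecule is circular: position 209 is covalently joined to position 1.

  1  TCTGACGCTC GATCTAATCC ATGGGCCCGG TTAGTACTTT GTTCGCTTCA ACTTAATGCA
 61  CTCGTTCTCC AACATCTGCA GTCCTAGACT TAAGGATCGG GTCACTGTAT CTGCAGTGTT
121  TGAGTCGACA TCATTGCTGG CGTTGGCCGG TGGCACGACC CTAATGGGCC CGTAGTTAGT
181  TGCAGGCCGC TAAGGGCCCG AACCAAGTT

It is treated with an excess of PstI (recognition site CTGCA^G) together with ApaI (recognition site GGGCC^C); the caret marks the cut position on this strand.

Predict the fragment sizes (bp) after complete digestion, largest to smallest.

PstI sites (CTGCAG) start at positions 76, 111.
PstI cuts after base 5 of each site (before the last base), so after positions 80, 115.
ApaI sites (GGGCCC) start at positions 23, 166, 194.
ApaI cuts after base 5 of each site (before the last base), so after positions 27, 170, 198.
Combined cut positions: 27, 80, 115, 170, 198.
Circular molecule, 5 cuts → 5 fragments:
  28–80 → 53 bp
  81–115 → 35 bp
  116–170 → 55 bp
  171–198 → 28 bp
  199–209 then 1–27 → 11 + 27 = 38 bp
Sorted largest to smallest: 55, 53, 38, 35, 28 bp.

55, 53, 38, 35, 28 bp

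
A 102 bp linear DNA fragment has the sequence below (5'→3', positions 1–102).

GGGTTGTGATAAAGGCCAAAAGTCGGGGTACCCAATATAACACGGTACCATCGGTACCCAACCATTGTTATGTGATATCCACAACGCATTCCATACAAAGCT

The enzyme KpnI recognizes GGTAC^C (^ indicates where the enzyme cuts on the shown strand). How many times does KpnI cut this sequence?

GGTACC occurs starting at positions 27, 44, 53.
KpnI cuts at 3 sites.

3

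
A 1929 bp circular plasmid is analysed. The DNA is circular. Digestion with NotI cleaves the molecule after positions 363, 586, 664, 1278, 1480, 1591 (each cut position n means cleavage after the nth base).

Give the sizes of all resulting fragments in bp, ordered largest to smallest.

701, 614, 223, 202, 111, 78 bp

Circular molecule, 6 cuts → 6 fragments:
  586 − 363 = 223 bp
  664 − 586 = 78 bp
  1278 − 664 = 614 bp
  1480 − 1278 = 202 bp
  1591 − 1480 = 111 bp
  wrap: 1929 − 1591 + 363 = 701 bp
Sorted largest to smallest: 701, 614, 223, 202, 111, 78 bp.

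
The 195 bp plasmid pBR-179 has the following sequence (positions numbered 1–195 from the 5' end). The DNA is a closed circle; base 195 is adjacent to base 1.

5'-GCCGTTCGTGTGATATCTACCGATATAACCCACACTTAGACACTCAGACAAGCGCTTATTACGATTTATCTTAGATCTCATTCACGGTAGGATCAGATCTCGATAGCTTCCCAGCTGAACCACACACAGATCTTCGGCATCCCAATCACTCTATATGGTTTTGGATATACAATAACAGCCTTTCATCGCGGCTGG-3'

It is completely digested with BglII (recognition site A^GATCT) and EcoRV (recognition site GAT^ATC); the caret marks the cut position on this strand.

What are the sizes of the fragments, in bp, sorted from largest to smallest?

BglII sites (AGATCT) start at positions 73, 95, 128.
BglII cuts after the first base of each site, so after positions 73, 95, 128.
The EcoRV site (GATATC) starts at position 12.
EcoRV cuts after base 3 of each site, so after position 14.
Combined cut positions: 14, 73, 95, 128.
Circular molecule, 4 cuts → 4 fragments:
  15–73 → 59 bp
  74–95 → 22 bp
  96–128 → 33 bp
  129–195 then 1–14 → 67 + 14 = 81 bp
Sorted largest to smallest: 81, 59, 33, 22 bp.

81, 59, 33, 22 bp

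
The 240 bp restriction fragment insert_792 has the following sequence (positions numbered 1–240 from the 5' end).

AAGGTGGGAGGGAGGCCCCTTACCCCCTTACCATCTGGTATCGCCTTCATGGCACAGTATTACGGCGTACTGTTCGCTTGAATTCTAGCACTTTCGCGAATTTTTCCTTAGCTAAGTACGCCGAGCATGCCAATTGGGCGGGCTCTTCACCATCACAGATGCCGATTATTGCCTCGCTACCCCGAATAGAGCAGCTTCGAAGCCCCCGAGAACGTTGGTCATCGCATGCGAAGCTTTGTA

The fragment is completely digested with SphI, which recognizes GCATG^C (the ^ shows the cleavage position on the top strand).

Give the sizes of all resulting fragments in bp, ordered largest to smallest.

129, 99, 12 bp

SphI sites (GCATGC) start at positions 125, 224.
SphI cuts after base 5 of each site (before the last base), so after positions 129, 228.
Linear molecule, 2 cuts → 3 fragments:
  1–129 → 129 bp
  130–228 → 99 bp
  229–240 → 12 bp
Sorted largest to smallest: 129, 99, 12 bp.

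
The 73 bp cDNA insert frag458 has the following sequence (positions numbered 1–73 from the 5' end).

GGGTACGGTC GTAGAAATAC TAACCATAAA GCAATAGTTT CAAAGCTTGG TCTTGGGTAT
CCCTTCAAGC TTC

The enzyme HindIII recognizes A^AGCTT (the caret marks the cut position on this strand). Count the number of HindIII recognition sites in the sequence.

AAGCTT occurs starting at positions 43, 67.
HindIII cuts at 2 sites.

2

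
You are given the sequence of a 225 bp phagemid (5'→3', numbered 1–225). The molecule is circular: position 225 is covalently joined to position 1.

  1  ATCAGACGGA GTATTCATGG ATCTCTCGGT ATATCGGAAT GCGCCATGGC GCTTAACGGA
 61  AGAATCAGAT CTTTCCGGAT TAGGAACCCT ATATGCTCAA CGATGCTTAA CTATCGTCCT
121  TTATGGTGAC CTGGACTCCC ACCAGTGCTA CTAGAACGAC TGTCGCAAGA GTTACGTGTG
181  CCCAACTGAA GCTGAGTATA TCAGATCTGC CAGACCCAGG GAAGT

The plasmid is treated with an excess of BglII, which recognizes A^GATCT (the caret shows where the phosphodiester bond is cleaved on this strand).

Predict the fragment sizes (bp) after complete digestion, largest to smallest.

136, 89 bp

BglII sites (AGATCT) start at positions 67, 203.
BglII cuts after the first base of each site, so after positions 67, 203.
Circular molecule, 2 cuts → 2 fragments:
  68–203 → 136 bp
  204–225 then 1–67 → 22 + 67 = 89 bp
Sorted largest to smallest: 136, 89 bp.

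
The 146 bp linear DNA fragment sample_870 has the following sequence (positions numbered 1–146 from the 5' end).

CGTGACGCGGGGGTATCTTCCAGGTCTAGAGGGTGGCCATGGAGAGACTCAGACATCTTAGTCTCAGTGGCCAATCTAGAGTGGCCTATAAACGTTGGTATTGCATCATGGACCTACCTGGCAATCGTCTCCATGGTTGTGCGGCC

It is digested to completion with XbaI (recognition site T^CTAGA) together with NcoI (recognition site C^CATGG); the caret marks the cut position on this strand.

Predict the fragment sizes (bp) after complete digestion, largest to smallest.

56, 38, 25, 15, 12 bp

XbaI sites (TCTAGA) start at positions 25, 75.
XbaI cuts after the first base of each site, so after positions 25, 75.
NcoI sites (CCATGG) start at positions 37, 131.
NcoI cuts after the first base of each site, so after positions 37, 131.
Combined cut positions: 25, 37, 75, 131.
Linear molecule, 4 cuts → 5 fragments:
  1–25 → 25 bp
  26–37 → 12 bp
  38–75 → 38 bp
  76–131 → 56 bp
  132–146 → 15 bp
Sorted largest to smallest: 56, 38, 25, 15, 12 bp.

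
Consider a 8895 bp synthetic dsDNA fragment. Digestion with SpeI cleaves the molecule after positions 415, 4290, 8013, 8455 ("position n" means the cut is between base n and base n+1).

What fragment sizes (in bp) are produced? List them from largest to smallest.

3875, 3723, 442, 440, 415 bp

Linear molecule, 4 cuts → 5 fragments:
  415 − 0 = 415 bp
  4290 − 415 = 3875 bp
  8013 − 4290 = 3723 bp
  8455 − 8013 = 442 bp
  8895 − 8455 = 440 bp
Sorted largest to smallest: 3875, 3723, 442, 440, 415 bp.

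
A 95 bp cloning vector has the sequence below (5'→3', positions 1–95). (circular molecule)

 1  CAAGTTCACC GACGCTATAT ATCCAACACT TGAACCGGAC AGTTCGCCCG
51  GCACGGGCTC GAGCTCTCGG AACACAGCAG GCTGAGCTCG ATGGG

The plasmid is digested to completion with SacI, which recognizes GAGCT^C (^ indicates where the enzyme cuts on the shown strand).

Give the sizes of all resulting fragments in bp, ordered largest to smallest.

SacI sites (GAGCTC) start at positions 61, 84.
SacI cuts after base 5 of each site (before the last base), so after positions 65, 88.
Circular molecule, 2 cuts → 2 fragments:
  66–88 → 23 bp
  89–95 then 1–65 → 7 + 65 = 72 bp
Sorted largest to smallest: 72, 23 bp.

72, 23 bp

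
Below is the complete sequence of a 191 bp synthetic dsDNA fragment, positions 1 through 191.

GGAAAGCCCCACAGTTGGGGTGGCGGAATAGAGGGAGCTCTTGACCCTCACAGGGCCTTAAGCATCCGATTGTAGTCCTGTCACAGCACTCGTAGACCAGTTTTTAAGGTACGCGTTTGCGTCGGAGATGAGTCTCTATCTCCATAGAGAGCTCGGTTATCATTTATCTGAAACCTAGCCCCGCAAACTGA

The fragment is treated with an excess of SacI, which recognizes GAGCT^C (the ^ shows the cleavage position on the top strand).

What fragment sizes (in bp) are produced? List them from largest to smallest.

114, 39, 38 bp

SacI sites (GAGCTC) start at positions 35, 149.
SacI cuts after base 5 of each site (before the last base), so after positions 39, 153.
Linear molecule, 2 cuts → 3 fragments:
  1–39 → 39 bp
  40–153 → 114 bp
  154–191 → 38 bp
Sorted largest to smallest: 114, 39, 38 bp.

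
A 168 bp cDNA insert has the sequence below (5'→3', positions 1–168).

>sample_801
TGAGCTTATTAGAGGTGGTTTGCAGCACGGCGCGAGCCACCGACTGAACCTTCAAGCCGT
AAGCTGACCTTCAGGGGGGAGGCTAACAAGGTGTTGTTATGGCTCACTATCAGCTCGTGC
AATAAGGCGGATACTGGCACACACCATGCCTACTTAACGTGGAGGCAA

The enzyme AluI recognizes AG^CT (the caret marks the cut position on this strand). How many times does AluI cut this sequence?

3

AGCT occurs starting at positions 3, 62, 112.
AluI cuts at 3 sites.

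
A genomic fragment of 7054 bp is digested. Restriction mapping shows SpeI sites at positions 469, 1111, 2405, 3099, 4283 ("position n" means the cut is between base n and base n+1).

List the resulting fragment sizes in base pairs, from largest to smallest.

2771, 1294, 1184, 694, 642, 469 bp

Linear molecule, 5 cuts → 6 fragments:
  469 − 0 = 469 bp
  1111 − 469 = 642 bp
  2405 − 1111 = 1294 bp
  3099 − 2405 = 694 bp
  4283 − 3099 = 1184 bp
  7054 − 4283 = 2771 bp
Sorted largest to smallest: 2771, 1294, 1184, 694, 642, 469 bp.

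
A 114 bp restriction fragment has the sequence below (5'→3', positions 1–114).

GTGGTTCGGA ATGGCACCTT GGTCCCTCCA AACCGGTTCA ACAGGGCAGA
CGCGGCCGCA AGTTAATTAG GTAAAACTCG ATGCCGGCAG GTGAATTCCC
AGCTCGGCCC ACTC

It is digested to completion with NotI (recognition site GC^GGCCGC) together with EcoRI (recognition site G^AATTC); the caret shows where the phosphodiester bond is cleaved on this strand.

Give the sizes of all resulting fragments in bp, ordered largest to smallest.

The NotI site (GCGGCCGC) starts at position 52.
NotI cuts after base 2 of each site, so after position 53.
The EcoRI site (GAATTC) starts at position 93.
EcoRI cuts after the first base of each site, so after position 93.
Combined cut positions: 53, 93.
Linear molecule, 2 cuts → 3 fragments:
  1–53 → 53 bp
  54–93 → 40 bp
  94–114 → 21 bp
Sorted largest to smallest: 53, 40, 21 bp.

53, 40, 21 bp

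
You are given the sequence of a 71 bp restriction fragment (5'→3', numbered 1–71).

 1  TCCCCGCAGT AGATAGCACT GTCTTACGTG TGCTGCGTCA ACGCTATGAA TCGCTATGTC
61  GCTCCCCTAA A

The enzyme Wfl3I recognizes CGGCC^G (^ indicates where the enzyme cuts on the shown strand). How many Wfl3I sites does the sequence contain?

No occurrence of CGGCCG is present in the sequence.
Wfl3I does not cut: 0 sites.

0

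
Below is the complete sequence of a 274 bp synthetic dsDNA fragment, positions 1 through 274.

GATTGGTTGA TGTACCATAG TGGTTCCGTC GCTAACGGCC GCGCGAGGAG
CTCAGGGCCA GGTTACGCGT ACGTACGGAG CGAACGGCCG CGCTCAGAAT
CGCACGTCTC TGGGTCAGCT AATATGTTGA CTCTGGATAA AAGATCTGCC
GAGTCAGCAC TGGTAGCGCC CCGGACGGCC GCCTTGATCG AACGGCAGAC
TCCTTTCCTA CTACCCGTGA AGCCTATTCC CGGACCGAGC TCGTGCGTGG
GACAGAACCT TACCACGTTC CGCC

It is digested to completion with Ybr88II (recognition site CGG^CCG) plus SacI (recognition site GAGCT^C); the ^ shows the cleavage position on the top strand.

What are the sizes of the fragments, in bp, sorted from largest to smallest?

91, 63, 38, 35, 33, 14 bp

Ybr88II sites (CGGCCG) start at positions 36, 85, 176.
Ybr88II cuts after base 3 of each site, so after positions 38, 87, 178.
SacI sites (GAGCTC) start at positions 48, 237.
SacI cuts after base 5 of each site (before the last base), so after positions 52, 241.
Combined cut positions: 38, 52, 87, 178, 241.
Linear molecule, 5 cuts → 6 fragments:
  1–38 → 38 bp
  39–52 → 14 bp
  53–87 → 35 bp
  88–178 → 91 bp
  179–241 → 63 bp
  242–274 → 33 bp
Sorted largest to smallest: 91, 63, 38, 35, 33, 14 bp.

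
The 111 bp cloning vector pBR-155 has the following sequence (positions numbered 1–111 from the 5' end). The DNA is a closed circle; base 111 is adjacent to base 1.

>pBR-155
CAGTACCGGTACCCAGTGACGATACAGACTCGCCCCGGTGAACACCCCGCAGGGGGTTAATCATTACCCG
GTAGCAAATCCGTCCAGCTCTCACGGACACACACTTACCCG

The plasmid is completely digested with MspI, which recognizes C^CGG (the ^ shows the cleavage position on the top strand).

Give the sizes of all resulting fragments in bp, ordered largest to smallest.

MspI sites (CCGG) start at positions 6, 35, 68.
MspI cuts after the first base of each site, so after positions 6, 35, 68.
Circular molecule, 3 cuts → 3 fragments:
  7–35 → 29 bp
  36–68 → 33 bp
  69–111 then 1–6 → 43 + 6 = 49 bp
Sorted largest to smallest: 49, 33, 29 bp.

49, 33, 29 bp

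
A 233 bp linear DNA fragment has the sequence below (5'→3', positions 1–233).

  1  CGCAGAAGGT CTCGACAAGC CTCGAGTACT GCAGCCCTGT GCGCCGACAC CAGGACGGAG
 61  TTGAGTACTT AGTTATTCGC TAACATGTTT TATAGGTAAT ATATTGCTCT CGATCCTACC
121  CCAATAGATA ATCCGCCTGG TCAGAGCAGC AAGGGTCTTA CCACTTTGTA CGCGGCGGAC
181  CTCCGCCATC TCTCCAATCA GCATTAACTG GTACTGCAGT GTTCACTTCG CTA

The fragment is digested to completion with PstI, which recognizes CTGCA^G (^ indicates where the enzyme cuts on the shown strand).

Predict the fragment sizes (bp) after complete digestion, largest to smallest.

185, 33, 15 bp

PstI sites (CTGCAG) start at positions 29, 214.
PstI cuts after base 5 of each site (before the last base), so after positions 33, 218.
Linear molecule, 2 cuts → 3 fragments:
  1–33 → 33 bp
  34–218 → 185 bp
  219–233 → 15 bp
Sorted largest to smallest: 185, 33, 15 bp.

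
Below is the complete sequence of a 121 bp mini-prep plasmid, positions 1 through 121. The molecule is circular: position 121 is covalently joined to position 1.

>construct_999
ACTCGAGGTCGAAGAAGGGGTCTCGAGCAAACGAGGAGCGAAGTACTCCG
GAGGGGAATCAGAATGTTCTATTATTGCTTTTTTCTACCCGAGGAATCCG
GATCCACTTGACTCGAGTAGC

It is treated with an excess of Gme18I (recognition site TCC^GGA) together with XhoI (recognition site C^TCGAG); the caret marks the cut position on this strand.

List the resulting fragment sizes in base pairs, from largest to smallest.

50, 27, 20, 13, 11 bp

Gme18I sites (TCCGGA) start at positions 47, 97.
Gme18I cuts after base 3 of each site, so after positions 49, 99.
XhoI sites (CTCGAG) start at positions 2, 22, 112.
XhoI cuts after the first base of each site, so after positions 2, 22, 112.
Combined cut positions: 2, 22, 49, 99, 112.
Circular molecule, 5 cuts → 5 fragments:
  3–22 → 20 bp
  23–49 → 27 bp
  50–99 → 50 bp
  100–112 → 13 bp
  113–121 then 1–2 → 9 + 2 = 11 bp
Sorted largest to smallest: 50, 27, 20, 13, 11 bp.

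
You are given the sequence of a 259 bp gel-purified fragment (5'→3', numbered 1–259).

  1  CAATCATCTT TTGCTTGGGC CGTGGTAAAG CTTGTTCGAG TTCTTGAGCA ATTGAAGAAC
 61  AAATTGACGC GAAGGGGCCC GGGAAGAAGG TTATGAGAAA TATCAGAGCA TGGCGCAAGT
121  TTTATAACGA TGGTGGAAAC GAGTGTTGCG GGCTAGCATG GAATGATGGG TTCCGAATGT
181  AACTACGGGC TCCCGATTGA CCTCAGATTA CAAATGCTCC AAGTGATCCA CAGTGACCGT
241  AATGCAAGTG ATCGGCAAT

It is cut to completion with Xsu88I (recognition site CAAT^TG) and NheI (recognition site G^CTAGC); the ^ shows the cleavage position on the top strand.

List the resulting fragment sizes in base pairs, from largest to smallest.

The Xsu88I site (CAATTG) starts at position 49.
Xsu88I cuts after base 4 of each site, so after position 52.
The NheI site (GCTAGC) starts at position 152.
NheI cuts after the first base of each site, so after position 152.
Combined cut positions: 52, 152.
Linear molecule, 2 cuts → 3 fragments:
  1–52 → 52 bp
  53–152 → 100 bp
  153–259 → 107 bp
Sorted largest to smallest: 107, 100, 52 bp.

107, 100, 52 bp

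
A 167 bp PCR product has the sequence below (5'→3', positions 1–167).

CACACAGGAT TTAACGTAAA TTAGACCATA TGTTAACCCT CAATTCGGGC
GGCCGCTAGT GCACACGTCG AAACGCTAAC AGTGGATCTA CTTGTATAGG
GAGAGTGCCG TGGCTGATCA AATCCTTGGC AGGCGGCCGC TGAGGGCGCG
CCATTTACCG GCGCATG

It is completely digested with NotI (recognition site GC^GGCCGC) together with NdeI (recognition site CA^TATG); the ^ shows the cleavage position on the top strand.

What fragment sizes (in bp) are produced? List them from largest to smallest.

84, 33, 28, 22 bp

NotI sites (GCGGCCGC) start at positions 49, 133.
NotI cuts after base 2 of each site, so after positions 50, 134.
The NdeI site (CATATG) starts at position 27.
NdeI cuts after base 2 of each site, so after position 28.
Combined cut positions: 28, 50, 134.
Linear molecule, 3 cuts → 4 fragments:
  1–28 → 28 bp
  29–50 → 22 bp
  51–134 → 84 bp
  135–167 → 33 bp
Sorted largest to smallest: 84, 33, 28, 22 bp.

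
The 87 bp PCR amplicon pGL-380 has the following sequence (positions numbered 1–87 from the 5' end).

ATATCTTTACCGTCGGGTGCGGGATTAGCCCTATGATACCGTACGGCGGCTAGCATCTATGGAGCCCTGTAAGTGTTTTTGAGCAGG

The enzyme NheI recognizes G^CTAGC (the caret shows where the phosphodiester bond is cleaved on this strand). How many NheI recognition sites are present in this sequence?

1

GCTAGC occurs starting at position 49.
NheI cuts at 1 site.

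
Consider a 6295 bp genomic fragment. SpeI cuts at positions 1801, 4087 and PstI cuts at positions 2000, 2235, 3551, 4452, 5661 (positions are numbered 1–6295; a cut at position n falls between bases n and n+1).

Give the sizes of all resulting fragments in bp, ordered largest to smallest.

Combined cut positions (sorted): 1801, 2000, 2235, 3551, 4087, 4452, 5661.
Linear molecule, 7 cuts → 8 fragments:
  1801 − 0 = 1801 bp
  2000 − 1801 = 199 bp
  2235 − 2000 = 235 bp
  3551 − 2235 = 1316 bp
  4087 − 3551 = 536 bp
  4452 − 4087 = 365 bp
  5661 − 4452 = 1209 bp
  6295 − 5661 = 634 bp
Sorted largest to smallest: 1801, 1316, 1209, 634, 536, 365, 235, 199 bp.

1801, 1316, 1209, 634, 536, 365, 235, 199 bp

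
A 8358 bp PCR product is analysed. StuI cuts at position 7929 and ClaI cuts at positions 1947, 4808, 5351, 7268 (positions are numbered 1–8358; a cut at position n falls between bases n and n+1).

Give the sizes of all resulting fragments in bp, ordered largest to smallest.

Combined cut positions (sorted): 1947, 4808, 5351, 7268, 7929.
Linear molecule, 5 cuts → 6 fragments:
  1947 − 0 = 1947 bp
  4808 − 1947 = 2861 bp
  5351 − 4808 = 543 bp
  7268 − 5351 = 1917 bp
  7929 − 7268 = 661 bp
  8358 − 7929 = 429 bp
Sorted largest to smallest: 2861, 1947, 1917, 661, 543, 429 bp.

2861, 1947, 1917, 661, 543, 429 bp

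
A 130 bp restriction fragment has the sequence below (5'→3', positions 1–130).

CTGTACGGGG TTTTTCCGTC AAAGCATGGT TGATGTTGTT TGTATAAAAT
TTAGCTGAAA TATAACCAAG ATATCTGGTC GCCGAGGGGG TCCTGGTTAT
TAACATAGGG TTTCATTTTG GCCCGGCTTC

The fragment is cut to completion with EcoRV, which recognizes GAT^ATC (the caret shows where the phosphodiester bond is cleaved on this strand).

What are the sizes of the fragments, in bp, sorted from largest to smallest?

72, 58 bp

The EcoRV site (GATATC) starts at position 70.
EcoRV cuts after base 3 of each site, so after position 72.
Linear molecule, 1 cut → 2 fragments:
  1–72 → 72 bp
  73–130 → 58 bp
Sorted largest to smallest: 72, 58 bp.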